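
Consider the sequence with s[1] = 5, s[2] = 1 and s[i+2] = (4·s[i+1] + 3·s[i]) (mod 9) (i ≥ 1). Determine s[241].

7

Computing terms: s[1] = 5, s[2] = 1, s[3] = 1, s[4] = 7, s[5] = 4, s[6] = 1, s[7] = 7.
Since (s[6], s[7]) = (s[3], s[4]) = (1, 7) (two consecutive terms determine the rest), the sequence is eventually periodic: after a pre-period of length 2 it cycles with period 3.
For i ≥ 3, s[i] depends only on (i - 3) mod 3. (241 - 3) mod 3 = 1, so s[241] = s[4] = 7.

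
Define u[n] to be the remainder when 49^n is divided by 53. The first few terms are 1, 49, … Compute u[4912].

10

u[0] = 1, u[1] = 49, u[2] = 16, u[3] = 42, u[4] = 44, u[5] = 36, u[6] = 15, u[7] = 46, u[8] = 28, u[9] = 47, u[10] = 24, u[11] = 10, u[12] = 13, u[13] = 1.
The sequence repeats with period 13.
(4912 - 0) mod 13 = 11, so u[4912] = u[11] = 10.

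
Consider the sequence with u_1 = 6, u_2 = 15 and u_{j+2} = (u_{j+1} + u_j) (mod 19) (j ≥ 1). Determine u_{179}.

16

Listing terms: u_1 = 6; u_2 = 15; u_3 = 2; u_4 = 17; u_5 = 0; u_6 = 17; u_7 = 17; u_8 = 15; u_9 = 13; u_{10} = 9; u_{11} = 3; u_{12} = 12; u_{13} = 15; u_{14} = 8; u_{15} = 4; u_{16} = 12; u_{17} = 16; u_{18} = 9; u_{19} = 6; u_{20} = 15.
Since (u_{19}, u_{20}) = (u_1, u_2) = (6, 15) (two consecutive terms determine the rest), the sequence is periodic with period 18.
(179 - 1) mod 18 = 16, so u_{179} = u_{17} = 16.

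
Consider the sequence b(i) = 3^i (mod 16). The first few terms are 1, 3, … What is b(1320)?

1

We have b(0) = 1; b(1) = 3; b(2) = 9; b(3) = 11; b(4) = 1.
The sequence repeats with period 4.
(1320 - 0) mod 4 = 0, so b(1320) = b(0) = 1.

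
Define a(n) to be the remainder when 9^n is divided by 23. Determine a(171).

3

Listing terms: a(1) = 9, a(2) = 12, a(3) = 16, a(4) = 6, a(5) = 8, a(6) = 3, a(7) = 4, a(8) = 13, a(9) = 2, a(10) = 18, a(11) = 1, a(12) = 9.
The sequence repeats with period 11.
So a(171) = a(1 + ((171-1) mod 11)) = a(6) = 3.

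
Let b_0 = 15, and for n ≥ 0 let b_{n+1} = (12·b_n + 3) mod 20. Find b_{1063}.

11

Listing terms: b_0 = 15; b_1 = 3; b_2 = 19; b_3 = 11; b_4 = 15.
The sequence repeats with period 4.
(1063 - 0) mod 4 = 3, so b_{1063} = b_3 = 11.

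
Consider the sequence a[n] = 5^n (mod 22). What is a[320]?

1

Computing terms: a[1] = 5; a[2] = 3; a[3] = 15; a[4] = 9; a[5] = 1; a[6] = 5.
The sequence repeats with period 5.
(320 - 1) mod 5 = 4, so a[320] = a[5] = 1.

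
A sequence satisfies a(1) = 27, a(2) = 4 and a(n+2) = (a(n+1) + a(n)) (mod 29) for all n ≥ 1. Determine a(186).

6

a(1) = 27, a(2) = 4, a(3) = 2, a(4) = 6, a(5) = 8, a(6) = 14, a(7) = 22, a(8) = 7, a(9) = 0, a(10) = 7, a(11) = 7, a(12) = 14, a(13) = 21, a(14) = 6, a(15) = 27, a(16) = 4.
Since (a(15), a(16)) = (a(1), a(2)) = (27, 4) (two consecutive terms determine the rest), the sequence is periodic with period 14.
(186 - 1) mod 14 = 3, so a(186) = a(4) = 6.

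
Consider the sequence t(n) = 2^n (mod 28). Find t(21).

Listing terms: t(0) = 1, t(1) = 2, t(2) = 4, t(3) = 8, t(4) = 16, t(5) = 4.
Since t(5) = t(2) = 4, the sequence is eventually periodic: after a pre-period of length 2 it cycles with period 3.
For n ≥ 2, t(n) depends only on (n - 2) mod 3. (21 - 2) mod 3 = 1, so t(21) = t(3) = 8.

8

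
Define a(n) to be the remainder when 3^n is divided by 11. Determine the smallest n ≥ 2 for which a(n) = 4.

4

a(1) = 3; a(2) = 9; a(3) = 5; a(4) = 4; a(5) = 1; a(6) = 3.
The sequence repeats with period 5.
The value 4 first appears (with n ≥ 2) at a(4).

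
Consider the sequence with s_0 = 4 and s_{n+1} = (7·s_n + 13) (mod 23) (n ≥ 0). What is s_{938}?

14

s_0 = 4; s_1 = 18; s_2 = 1; s_3 = 20; s_4 = 15; s_5 = 3; s_6 = 11; s_7 = 21; s_8 = 22; s_9 = 6; s_{10} = 9; s_{11} = 7; s_{12} = 16; s_{13} = 10; s_{14} = 14; s_{15} = 19; s_{16} = 8; s_{17} = 0; s_{18} = 13; s_{19} = 12; s_{20} = 5; s_{21} = 2; s_{22} = 4.
Since s_{22} = s_0 = 4, the sequence is periodic with period 22.
So s_{938} = s_{0 + ((938-0) mod 22)} = s_{14} = 14.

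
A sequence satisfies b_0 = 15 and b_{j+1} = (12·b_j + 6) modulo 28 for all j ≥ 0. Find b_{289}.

18

Computing terms: b_0 = 15; b_1 = 18; b_2 = 26; b_3 = 10; b_4 = 14; b_5 = 6; b_6 = 22; b_7 = 18.
Since b_7 = b_1 = 18, the sequence is eventually periodic: after a pre-period of length 1 it cycles with period 6.
For j ≥ 1, b_j depends only on (j - 1) mod 6. (289 - 1) mod 6 = 0, so b_{289} = b_1 = 18.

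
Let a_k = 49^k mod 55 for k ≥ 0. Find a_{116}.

16

Listing terms: a_0 = 1, a_1 = 49, a_2 = 36, a_3 = 4, a_4 = 31, a_5 = 34, a_6 = 16, a_7 = 14, a_8 = 26, a_9 = 9, a_{10} = 1.
The sequence repeats with period 10.
(116 - 0) mod 10 = 6, so a_{116} = a_6 = 16.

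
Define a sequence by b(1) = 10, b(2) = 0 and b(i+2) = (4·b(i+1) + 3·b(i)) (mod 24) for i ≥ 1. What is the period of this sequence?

Computing terms: b(1) = 10, b(2) = 0, b(3) = 6, b(4) = 0, b(5) = 18, b(6) = 0, b(7) = 6.
Since (b(6), b(7)) = (b(2), b(3)) = (0, 6) (two consecutive terms determine the rest), the sequence is eventually periodic: after a pre-period of length 1 it cycles with period 4.

4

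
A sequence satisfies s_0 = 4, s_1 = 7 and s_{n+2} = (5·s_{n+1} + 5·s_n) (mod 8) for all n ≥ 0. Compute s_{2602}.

5

Listing terms: s_0 = 4; s_1 = 7; s_2 = 7; s_3 = 6; s_4 = 1; s_5 = 3; s_6 = 4; s_7 = 3; s_8 = 3; s_9 = 6; s_{10} = 5; s_{11} = 7; s_{12} = 4; s_{13} = 7.
The sequence repeats with period 12.
(2602 - 0) mod 12 = 10, so s_{2602} = s_{10} = 5.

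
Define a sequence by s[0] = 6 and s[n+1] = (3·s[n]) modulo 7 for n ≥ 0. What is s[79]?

4

We have s[0] = 6,  s[1] = 4,  s[2] = 5,  s[3] = 1,  s[4] = 3,  s[5] = 2,  s[6] = 6.
Since s[6] = s[0] = 6, the sequence is periodic with period 6.
So s[79] = s[0 + ((79-0) mod 6)] = s[1] = 4.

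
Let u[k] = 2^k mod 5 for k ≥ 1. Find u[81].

u[1] = 2,  u[2] = 4,  u[3] = 3,  u[4] = 1,  u[5] = 2.
Since u[5] = u[1] = 2, the sequence is periodic with period 4.
(81 - 1) mod 4 = 0, so u[81] = u[1] = 2.

2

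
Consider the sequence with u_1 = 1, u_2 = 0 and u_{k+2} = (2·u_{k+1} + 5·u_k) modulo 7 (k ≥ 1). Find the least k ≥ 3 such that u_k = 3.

u_1 = 1; u_2 = 0; u_3 = 5; u_4 = 3; u_5 = 3; u_6 = 0; u_7 = 1; u_8 = 2; u_9 = 2; u_{10} = 0; u_{11} = 3; u_{12} = 6; u_{13} = 6; u_{14} = 0; u_{15} = 2; u_{16} = 4; u_{17} = 4; u_{18} = 0; u_{19} = 6; u_{20} = 5; u_{21} = 5; u_{22} = 0; u_{23} = 4; u_{24} = 1; u_{25} = 1; u_{26} = 0.
The sequence repeats with period 24.
The value 3 first appears (with k ≥ 3) at u_4.

4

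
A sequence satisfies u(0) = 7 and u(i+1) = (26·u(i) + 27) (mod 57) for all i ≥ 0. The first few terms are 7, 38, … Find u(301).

Listing terms: u(0) = 7; u(1) = 38; u(2) = 46; u(3) = 26; u(4) = 19; u(5) = 8; u(6) = 7.
Since u(6) = u(0) = 7, the sequence is periodic with period 6.
So u(301) = u(0 + ((301-0) mod 6)) = u(1) = 38.

38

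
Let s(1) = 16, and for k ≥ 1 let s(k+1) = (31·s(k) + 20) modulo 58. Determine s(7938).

20

Computing terms: s(1) = 16; s(2) = 52; s(3) = 8; s(4) = 36; s(5) = 34; s(6) = 30; s(7) = 22; s(8) = 6; s(9) = 32; s(10) = 26; s(11) = 14; s(12) = 48; s(13) = 0; s(14) = 20; s(15) = 2; s(16) = 24; s(17) = 10; s(18) = 40; s(19) = 42; s(20) = 46; s(21) = 54; s(22) = 12; s(23) = 44; s(24) = 50; s(25) = 4; s(26) = 28; s(27) = 18; s(28) = 56; s(29) = 16.
Since s(29) = s(1) = 16, the sequence is periodic with period 28.
So s(7938) = s(1 + ((7938-1) mod 28)) = s(14) = 20.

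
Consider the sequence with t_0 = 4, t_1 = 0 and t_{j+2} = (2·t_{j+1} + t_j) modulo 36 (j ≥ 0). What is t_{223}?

28

We have t_0 = 4,  t_1 = 0,  t_2 = 4,  t_3 = 8,  t_4 = 20,  t_5 = 12,  t_6 = 8,  t_7 = 28,  t_8 = 28,  t_9 = 12,  t_{10} = 16,  t_{11} = 8,  t_{12} = 32,  t_{13} = 0,  t_{14} = 32,  t_{15} = 28,  t_{16} = 16,  t_{17} = 24,  t_{18} = 28,  t_{19} = 8,  t_{20} = 8,  t_{21} = 24,  t_{22} = 20,  t_{23} = 28,  t_{24} = 4,  t_{25} = 0.
Since (t_{24}, t_{25}) = (t_0, t_1) = (4, 0) (two consecutive terms determine the rest), the sequence is periodic with period 24.
(223 - 0) mod 24 = 7, so t_{223} = t_7 = 28.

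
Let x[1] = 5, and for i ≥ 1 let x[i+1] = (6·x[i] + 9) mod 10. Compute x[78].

3

We have x[1] = 5; x[2] = 9; x[3] = 3; x[4] = 7; x[5] = 1; x[6] = 5.
Since x[6] = x[1] = 5, the sequence is periodic with period 5.
(78 - 1) mod 5 = 2, so x[78] = x[3] = 3.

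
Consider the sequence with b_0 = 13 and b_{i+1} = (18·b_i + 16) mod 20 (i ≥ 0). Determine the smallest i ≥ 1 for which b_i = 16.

2

b_0 = 13, b_1 = 10, b_2 = 16, b_3 = 4, b_4 = 8, b_5 = 0, b_6 = 16.
Since b_6 = b_2 = 16, the sequence is eventually periodic: after a pre-period of length 2 it cycles with period 4.
The value 16 first appears (with i ≥ 1) at b_2.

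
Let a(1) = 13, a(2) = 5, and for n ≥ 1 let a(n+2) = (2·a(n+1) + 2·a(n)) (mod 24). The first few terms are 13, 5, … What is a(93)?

0

Computing terms: a(1) = 13, a(2) = 5, a(3) = 12, a(4) = 10, a(5) = 20, a(6) = 12, a(7) = 16, a(8) = 8, a(9) = 0, a(10) = 16, a(11) = 8.
Since (a(10), a(11)) = (a(7), a(8)) = (16, 8) (two consecutive terms determine the rest), the sequence is eventually periodic: after a pre-period of length 6 it cycles with period 3.
For n ≥ 7, a(n) depends only on (n - 7) mod 3. (93 - 7) mod 3 = 2, so a(93) = a(9) = 0.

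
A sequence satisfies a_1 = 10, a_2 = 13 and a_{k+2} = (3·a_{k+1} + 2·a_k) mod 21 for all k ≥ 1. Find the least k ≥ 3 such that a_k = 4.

a_1 = 10, a_2 = 13, a_3 = 17, a_4 = 14, a_5 = 13, a_6 = 4, a_7 = 17, a_8 = 17, a_9 = 1, a_{10} = 16, a_{11} = 8, a_{12} = 14, a_{13} = 16, a_{14} = 13, a_{15} = 8, a_{16} = 8, a_{17} = 19, a_{18} = 10, a_{19} = 5, a_{20} = 14, a_{21} = 10, a_{22} = 16, a_{23} = 5, a_{24} = 5, a_{25} = 4, a_{26} = 1, a_{27} = 11, a_{28} = 14, a_{29} = 1, a_{30} = 10, a_{31} = 11, a_{32} = 11, a_{33} = 13, a_{34} = 19, a_{35} = 20, a_{36} = 14, a_{37} = 19, a_{38} = 1, a_{39} = 20, a_{40} = 20, a_{41} = 16, a_{42} = 4, a_{43} = 2, a_{44} = 14, a_{45} = 4, a_{46} = 19, a_{47} = 2, a_{48} = 2, a_{49} = 10, a_{50} = 13.
The sequence repeats with period 48.
The value 4 first appears (with k ≥ 3) at a_6.

6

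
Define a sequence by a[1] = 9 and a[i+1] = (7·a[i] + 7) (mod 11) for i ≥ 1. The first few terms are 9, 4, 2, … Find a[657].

1

Computing terms: a[1] = 9, a[2] = 4, a[3] = 2, a[4] = 10, a[5] = 0, a[6] = 7, a[7] = 1, a[8] = 3, a[9] = 6, a[10] = 5, a[11] = 9.
Since a[11] = a[1] = 9, the sequence is periodic with period 10.
(657 - 1) mod 10 = 6, so a[657] = a[7] = 1.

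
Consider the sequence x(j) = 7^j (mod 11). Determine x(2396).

4

We have x(0) = 1; x(1) = 7; x(2) = 5; x(3) = 2; x(4) = 3; x(5) = 10; x(6) = 4; x(7) = 6; x(8) = 9; x(9) = 8; x(10) = 1.
Since x(10) = x(0) = 1, the sequence is periodic with period 10.
So x(2396) = x(0 + ((2396-0) mod 10)) = x(6) = 4.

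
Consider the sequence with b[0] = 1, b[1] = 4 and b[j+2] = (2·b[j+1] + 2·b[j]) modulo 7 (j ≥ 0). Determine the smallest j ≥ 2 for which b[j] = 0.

3

We have b[0] = 1, b[1] = 4, b[2] = 3, b[3] = 0, b[4] = 6, b[5] = 5, b[6] = 1, b[7] = 5, b[8] = 5, b[9] = 6, b[10] = 1, b[11] = 0, b[12] = 2, b[13] = 4, b[14] = 5, b[15] = 4, b[16] = 4, b[17] = 2, b[18] = 5, b[19] = 0, b[20] = 3, b[21] = 6, b[22] = 4, b[23] = 6, b[24] = 6, b[25] = 3, b[26] = 4, b[27] = 0, b[28] = 1, b[29] = 2, b[30] = 6, b[31] = 2, b[32] = 2, b[33] = 1, b[34] = 6, b[35] = 0, b[36] = 5, b[37] = 3, b[38] = 2, b[39] = 3, b[40] = 3, b[41] = 5, b[42] = 2, b[43] = 0, b[44] = 4, b[45] = 1, b[46] = 3, b[47] = 1, b[48] = 1, b[49] = 4.
Since (b[48], b[49]) = (b[0], b[1]) = (1, 4) (two consecutive terms determine the rest), the sequence is periodic with period 48.
The value 0 first appears (with j ≥ 2) at b[3].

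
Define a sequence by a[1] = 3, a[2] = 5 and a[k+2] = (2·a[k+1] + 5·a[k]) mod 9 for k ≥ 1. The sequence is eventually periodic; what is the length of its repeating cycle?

Listing terms: a[1] = 3; a[2] = 5; a[3] = 7; a[4] = 3; a[5] = 5.
The sequence repeats with period 3.

3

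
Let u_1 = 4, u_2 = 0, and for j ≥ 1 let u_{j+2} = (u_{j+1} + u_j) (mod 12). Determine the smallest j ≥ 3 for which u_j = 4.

3

We have u_1 = 4, u_2 = 0, u_3 = 4, u_4 = 4, u_5 = 8, u_6 = 0, u_7 = 8, u_8 = 8, u_9 = 4, u_{10} = 0.
Since (u_9, u_{10}) = (u_1, u_2) = (4, 0) (two consecutive terms determine the rest), the sequence is periodic with period 8.
The value 4 first appears (with j ≥ 3) at u_3.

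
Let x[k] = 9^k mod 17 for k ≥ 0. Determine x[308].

16

We have x[0] = 1,  x[1] = 9,  x[2] = 13,  x[3] = 15,  x[4] = 16,  x[5] = 8,  x[6] = 4,  x[7] = 2,  x[8] = 1.
The sequence repeats with period 8.
So x[308] = x[0 + ((308-0) mod 8)] = x[4] = 16.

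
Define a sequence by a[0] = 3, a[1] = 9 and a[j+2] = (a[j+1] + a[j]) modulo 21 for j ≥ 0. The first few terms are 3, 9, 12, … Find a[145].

9

We have a[0] = 3,  a[1] = 9,  a[2] = 12,  a[3] = 0,  a[4] = 12,  a[5] = 12,  a[6] = 3,  a[7] = 15,  a[8] = 18,  a[9] = 12,  a[10] = 9,  a[11] = 0,  a[12] = 9,  a[13] = 9,  a[14] = 18,  a[15] = 6,  a[16] = 3,  a[17] = 9.
Since (a[16], a[17]) = (a[0], a[1]) = (3, 9) (two consecutive terms determine the rest), the sequence is periodic with period 16.
So a[145] = a[0 + ((145-0) mod 16)] = a[1] = 9.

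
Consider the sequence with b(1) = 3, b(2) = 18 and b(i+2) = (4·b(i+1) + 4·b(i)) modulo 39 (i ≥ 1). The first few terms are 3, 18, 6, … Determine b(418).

6

Listing terms: b(1) = 3,  b(2) = 18,  b(3) = 6,  b(4) = 18,  b(5) = 18,  b(6) = 27,  b(7) = 24,  b(8) = 9,  b(9) = 15,  b(10) = 18,  b(11) = 15,  b(12) = 15,  b(13) = 3,  b(14) = 33,  b(15) = 27,  b(16) = 6,  b(17) = 15,  b(18) = 6,  b(19) = 6,  b(20) = 9,  b(21) = 21,  b(22) = 3,  b(23) = 18.
Since (b(22), b(23)) = (b(1), b(2)) = (3, 18) (two consecutive terms determine the rest), the sequence is periodic with period 21.
So b(418) = b(1 + ((418-1) mod 21)) = b(19) = 6.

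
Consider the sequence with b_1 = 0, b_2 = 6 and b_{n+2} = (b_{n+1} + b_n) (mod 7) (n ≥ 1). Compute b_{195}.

Listing terms: b_1 = 0,  b_2 = 6,  b_3 = 6,  b_4 = 5,  b_5 = 4,  b_6 = 2,  b_7 = 6,  b_8 = 1,  b_9 = 0,  b_{10} = 1,  b_{11} = 1,  b_{12} = 2,  b_{13} = 3,  b_{14} = 5,  b_{15} = 1,  b_{16} = 6,  b_{17} = 0,  b_{18} = 6.
Since (b_{17}, b_{18}) = (b_1, b_2) = (0, 6) (two consecutive terms determine the rest), the sequence is periodic with period 16.
(195 - 1) mod 16 = 2, so b_{195} = b_3 = 6.

6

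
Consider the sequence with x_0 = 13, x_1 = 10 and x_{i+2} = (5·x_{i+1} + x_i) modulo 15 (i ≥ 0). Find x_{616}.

13

Listing terms: x_0 = 13,  x_1 = 10,  x_2 = 3,  x_3 = 10,  x_4 = 8,  x_5 = 5,  x_6 = 3,  x_7 = 5,  x_8 = 13,  x_9 = 10.
Since (x_8, x_9) = (x_0, x_1) = (13, 10) (two consecutive terms determine the rest), the sequence is periodic with period 8.
So x_{616} = x_{0 + ((616-0) mod 8)} = x_0 = 13.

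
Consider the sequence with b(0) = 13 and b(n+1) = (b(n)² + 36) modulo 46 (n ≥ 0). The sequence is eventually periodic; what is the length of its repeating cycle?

Computing terms: b(0) = 13,  b(1) = 21,  b(2) = 17,  b(3) = 3,  b(4) = 45,  b(5) = 37,  b(6) = 25,  b(7) = 17.
Since b(7) = b(2) = 17, the sequence is eventually periodic: after a pre-period of length 2 it cycles with period 5.

5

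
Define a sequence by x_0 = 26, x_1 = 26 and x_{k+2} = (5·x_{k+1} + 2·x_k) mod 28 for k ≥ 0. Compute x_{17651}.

6

Computing terms: x_0 = 26, x_1 = 26, x_2 = 14, x_3 = 10, x_4 = 22, x_5 = 18, x_6 = 22, x_7 = 6, x_8 = 18, x_9 = 18, x_{10} = 14, x_{11} = 22, x_{12} = 26, x_{13} = 6, x_{14} = 26, x_{15} = 2, x_{16} = 6, x_{17} = 6, x_{18} = 14, x_{19} = 26, x_{20} = 18, x_{21} = 2, x_{22} = 18, x_{23} = 10, x_{24} = 2, x_{25} = 2, x_{26} = 14, x_{27} = 18, x_{28} = 6, x_{29} = 10, x_{30} = 6, x_{31} = 22, x_{32} = 10, x_{33} = 10, x_{34} = 14, x_{35} = 6, x_{36} = 2, x_{37} = 22, x_{38} = 2, x_{39} = 26, x_{40} = 22, x_{41} = 22, x_{42} = 14, x_{43} = 2, x_{44} = 10, x_{45} = 26, x_{46} = 10, x_{47} = 18, x_{48} = 26, x_{49} = 26.
Since (x_{48}, x_{49}) = (x_0, x_1) = (26, 26) (two consecutive terms determine the rest), the sequence is periodic with period 48.
(17651 - 0) mod 48 = 35, so x_{17651} = x_{35} = 6.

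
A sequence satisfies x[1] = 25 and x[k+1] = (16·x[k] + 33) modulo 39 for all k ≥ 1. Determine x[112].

25

Computing terms: x[1] = 25, x[2] = 4, x[3] = 19, x[4] = 25.
Since x[4] = x[1] = 25, the sequence is periodic with period 3.
So x[112] = x[1 + ((112-1) mod 3)] = x[1] = 25.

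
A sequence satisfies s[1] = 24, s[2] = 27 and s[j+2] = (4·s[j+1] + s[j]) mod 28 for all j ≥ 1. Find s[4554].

15

We have s[1] = 24; s[2] = 27; s[3] = 20; s[4] = 23; s[5] = 0; s[6] = 23; s[7] = 8; s[8] = 27; s[9] = 4; s[10] = 15; s[11] = 8; s[12] = 19; s[13] = 0; s[14] = 19; s[15] = 20; s[16] = 15; s[17] = 24; s[18] = 27.
Since (s[17], s[18]) = (s[1], s[2]) = (24, 27) (two consecutive terms determine the rest), the sequence is periodic with period 16.
(4554 - 1) mod 16 = 9, so s[4554] = s[10] = 15.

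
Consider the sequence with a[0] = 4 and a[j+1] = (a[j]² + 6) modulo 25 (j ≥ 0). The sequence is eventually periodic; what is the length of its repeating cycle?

Computing terms: a[0] = 4, a[1] = 22, a[2] = 15, a[3] = 6, a[4] = 17, a[5] = 20, a[6] = 6.
Since a[6] = a[3] = 6, the sequence is eventually periodic: after a pre-period of length 3 it cycles with period 3.

3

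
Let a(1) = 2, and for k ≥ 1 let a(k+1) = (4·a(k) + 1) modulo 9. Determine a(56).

0

Listing terms: a(1) = 2, a(2) = 0, a(3) = 1, a(4) = 5, a(5) = 3, a(6) = 4, a(7) = 8, a(8) = 6, a(9) = 7, a(10) = 2.
The sequence repeats with period 9.
(56 - 1) mod 9 = 1, so a(56) = a(2) = 0.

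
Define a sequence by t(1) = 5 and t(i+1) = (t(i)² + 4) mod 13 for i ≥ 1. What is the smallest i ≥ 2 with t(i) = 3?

Listing terms: t(1) = 5, t(2) = 3, t(3) = 0, t(4) = 4, t(5) = 7, t(6) = 1, t(7) = 5.
The sequence repeats with period 6.
The value 3 first appears (with i ≥ 2) at t(2).

2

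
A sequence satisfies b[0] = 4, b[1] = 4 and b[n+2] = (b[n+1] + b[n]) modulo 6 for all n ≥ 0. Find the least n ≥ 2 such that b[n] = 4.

6

We have b[0] = 4; b[1] = 4; b[2] = 2; b[3] = 0; b[4] = 2; b[5] = 2; b[6] = 4; b[7] = 0; b[8] = 4; b[9] = 4.
The sequence repeats with period 8.
The value 4 first appears (with n ≥ 2) at b[6].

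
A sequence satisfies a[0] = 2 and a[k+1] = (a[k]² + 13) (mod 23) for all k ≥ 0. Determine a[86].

17

Listing terms: a[0] = 2,  a[1] = 17,  a[2] = 3,  a[3] = 22,  a[4] = 14,  a[5] = 2.
Since a[5] = a[0] = 2, the sequence is periodic with period 5.
(86 - 0) mod 5 = 1, so a[86] = a[1] = 17.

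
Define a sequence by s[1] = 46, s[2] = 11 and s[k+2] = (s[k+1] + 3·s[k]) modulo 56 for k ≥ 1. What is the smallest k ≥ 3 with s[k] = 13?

We have s[1] = 46, s[2] = 11, s[3] = 37, s[4] = 14, s[5] = 13, s[6] = 55, s[7] = 38, s[8] = 35, s[9] = 37, s[10] = 30, s[11] = 29, s[12] = 7, s[13] = 38, s[14] = 3, s[15] = 5, s[16] = 14, s[17] = 29, s[18] = 15, s[19] = 46, s[20] = 35, s[21] = 5, s[22] = 54, s[23] = 13, s[24] = 7, s[25] = 46, s[26] = 11.
Since (s[25], s[26]) = (s[1], s[2]) = (46, 11) (two consecutive terms determine the rest), the sequence is periodic with period 24.
The value 13 first appears (with k ≥ 3) at s[5].

5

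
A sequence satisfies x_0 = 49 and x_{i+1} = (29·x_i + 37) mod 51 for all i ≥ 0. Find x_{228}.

19

Computing terms: x_0 = 49; x_1 = 30; x_2 = 40; x_3 = 24; x_4 = 19; x_5 = 27; x_6 = 4; x_7 = 0; x_8 = 37; x_9 = 39; x_{10} = 46; x_{11} = 45; x_{12} = 16; x_{13} = 42; x_{14} = 31; x_{15} = 18; x_{16} = 49.
Since x_{16} = x_0 = 49, the sequence is periodic with period 16.
(228 - 0) mod 16 = 4, so x_{228} = x_4 = 19.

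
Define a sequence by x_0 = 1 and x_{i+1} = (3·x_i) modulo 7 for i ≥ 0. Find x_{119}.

Computing terms: x_0 = 1, x_1 = 3, x_2 = 2, x_3 = 6, x_4 = 4, x_5 = 5, x_6 = 1.
The sequence repeats with period 6.
(119 - 0) mod 6 = 5, so x_{119} = x_5 = 5.

5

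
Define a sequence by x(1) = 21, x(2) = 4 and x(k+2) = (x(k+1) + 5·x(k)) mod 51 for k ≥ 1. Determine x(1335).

We have x(1) = 21; x(2) = 4; x(3) = 7; x(4) = 27; x(5) = 11; x(6) = 44; x(7) = 48; x(8) = 13; x(9) = 49; x(10) = 12; x(11) = 2; x(12) = 11; x(13) = 21; x(14) = 25; x(15) = 28; x(16) = 0; x(17) = 38; x(18) = 38; x(19) = 24; x(20) = 10; x(21) = 28; x(22) = 27; x(23) = 14; x(24) = 47; x(25) = 15; x(26) = 46; x(27) = 19; x(28) = 45; x(29) = 38; x(30) = 8; x(31) = 45; x(32) = 34; x(33) = 4; x(34) = 21; x(35) = 41; x(36) = 44; x(37) = 45; x(38) = 10; x(39) = 31; x(40) = 30; x(41) = 32; x(42) = 29; x(43) = 36; x(44) = 28; x(45) = 4; x(46) = 42; x(47) = 11; x(48) = 17; x(49) = 21; x(50) = 4.
Since (x(49), x(50)) = (x(1), x(2)) = (21, 4) (two consecutive terms determine the rest), the sequence is periodic with period 48.
(1335 - 1) mod 48 = 38, so x(1335) = x(39) = 31.

31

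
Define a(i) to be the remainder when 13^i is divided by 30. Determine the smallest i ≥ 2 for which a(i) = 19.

Listing terms: a(1) = 13; a(2) = 19; a(3) = 7; a(4) = 1; a(5) = 13.
Since a(5) = a(1) = 13, the sequence is periodic with period 4.
The value 19 first appears (with i ≥ 2) at a(2).

2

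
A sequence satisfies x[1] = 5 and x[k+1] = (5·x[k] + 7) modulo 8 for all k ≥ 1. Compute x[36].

Listing terms: x[1] = 5; x[2] = 0; x[3] = 7; x[4] = 2; x[5] = 1; x[6] = 4; x[7] = 3; x[8] = 6; x[9] = 5.
The sequence repeats with period 8.
(36 - 1) mod 8 = 3, so x[36] = x[4] = 2.

2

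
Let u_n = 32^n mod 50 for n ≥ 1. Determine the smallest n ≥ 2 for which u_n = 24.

2

Computing terms: u_1 = 32,  u_2 = 24,  u_3 = 18,  u_4 = 26,  u_5 = 32.
The sequence repeats with period 4.
The value 24 first appears (with n ≥ 2) at u_2.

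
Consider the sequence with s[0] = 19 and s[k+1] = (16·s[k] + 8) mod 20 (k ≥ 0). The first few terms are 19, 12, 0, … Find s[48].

We have s[0] = 19, s[1] = 12, s[2] = 0, s[3] = 8, s[4] = 16, s[5] = 4, s[6] = 12.
Since s[6] = s[1] = 12, the sequence is eventually periodic: after a pre-period of length 1 it cycles with period 5.
For k ≥ 1, s[k] depends only on (k - 1) mod 5. (48 - 1) mod 5 = 2, so s[48] = s[3] = 8.

8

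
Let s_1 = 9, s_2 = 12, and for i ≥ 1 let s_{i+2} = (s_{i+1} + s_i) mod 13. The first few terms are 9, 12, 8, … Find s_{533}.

9

Listing terms: s_1 = 9, s_2 = 12, s_3 = 8, s_4 = 7, s_5 = 2, s_6 = 9, s_7 = 11, s_8 = 7, s_9 = 5, s_{10} = 12, s_{11} = 4, s_{12} = 3, s_{13} = 7, s_{14} = 10, s_{15} = 4, s_{16} = 1, s_{17} = 5, s_{18} = 6, s_{19} = 11, s_{20} = 4, s_{21} = 2, s_{22} = 6, s_{23} = 8, s_{24} = 1, s_{25} = 9, s_{26} = 10, s_{27} = 6, s_{28} = 3, s_{29} = 9, s_{30} = 12.
The sequence repeats with period 28.
So s_{533} = s_{1 + ((533-1) mod 28)} = s_1 = 9.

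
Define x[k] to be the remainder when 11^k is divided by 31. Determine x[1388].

19

Listing terms: x[1] = 11,  x[2] = 28,  x[3] = 29,  x[4] = 9,  x[5] = 6,  x[6] = 4,  x[7] = 13,  x[8] = 19,  x[9] = 23,  x[10] = 5,  x[11] = 24,  x[12] = 16,  x[13] = 21,  x[14] = 14,  x[15] = 30,  x[16] = 20,  x[17] = 3,  x[18] = 2,  x[19] = 22,  x[20] = 25,  x[21] = 27,  x[22] = 18,  x[23] = 12,  x[24] = 8,  x[25] = 26,  x[26] = 7,  x[27] = 15,  x[28] = 10,  x[29] = 17,  x[30] = 1,  x[31] = 11.
Since x[31] = x[1] = 11, the sequence is periodic with period 30.
So x[1388] = x[1 + ((1388-1) mod 30)] = x[8] = 19.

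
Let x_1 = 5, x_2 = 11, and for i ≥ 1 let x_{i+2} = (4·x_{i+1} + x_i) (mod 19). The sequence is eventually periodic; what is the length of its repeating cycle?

Listing terms: x_1 = 5, x_2 = 11, x_3 = 11, x_4 = 17, x_5 = 3, x_6 = 10, x_7 = 5, x_8 = 11.
The sequence repeats with period 6.

6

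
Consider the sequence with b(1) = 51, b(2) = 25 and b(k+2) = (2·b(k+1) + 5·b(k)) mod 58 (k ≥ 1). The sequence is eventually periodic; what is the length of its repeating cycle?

14

Listing terms: b(1) = 51, b(2) = 25, b(3) = 15, b(4) = 39, b(5) = 37, b(6) = 37, b(7) = 27, b(8) = 7, b(9) = 33, b(10) = 43, b(11) = 19, b(12) = 21, b(13) = 21, b(14) = 31, b(15) = 51, b(16) = 25.
Since (b(15), b(16)) = (b(1), b(2)) = (51, 25) (two consecutive terms determine the rest), the sequence is periodic with period 14.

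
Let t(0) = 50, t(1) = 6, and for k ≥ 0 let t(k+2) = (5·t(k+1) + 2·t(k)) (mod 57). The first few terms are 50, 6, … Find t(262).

Computing terms: t(0) = 50,  t(1) = 6,  t(2) = 16,  t(3) = 35,  t(4) = 36,  t(5) = 22,  t(6) = 11,  t(7) = 42,  t(8) = 4,  t(9) = 47,  t(10) = 15,  t(11) = 55,  t(12) = 20,  t(13) = 39,  t(14) = 7,  t(15) = 56,  t(16) = 9,  t(17) = 43,  t(18) = 5,  t(19) = 54,  t(20) = 52,  t(21) = 26,  t(22) = 6,  t(23) = 25,  t(24) = 23,  t(25) = 51,  t(26) = 16,  t(27) = 11,  t(28) = 30,  t(29) = 1,  t(30) = 8,  t(31) = 42,  t(32) = 55,  t(33) = 17,  t(34) = 24,  t(35) = 40,  t(36) = 20,  t(37) = 9,  t(38) = 28,  t(39) = 44,  t(40) = 48,  t(41) = 43,  t(42) = 26,  t(43) = 45,  t(44) = 49,  t(45) = 50,  t(46) = 6.
The sequence repeats with period 45.
So t(262) = t(0 + ((262-0) mod 45)) = t(37) = 9.

9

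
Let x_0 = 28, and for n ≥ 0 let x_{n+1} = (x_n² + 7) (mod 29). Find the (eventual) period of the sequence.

7

We have x_0 = 28; x_1 = 8; x_2 = 13; x_3 = 2; x_4 = 11; x_5 = 12; x_6 = 6; x_7 = 14; x_8 = 0; x_9 = 7; x_{10} = 27; x_{11} = 11.
Since x_{11} = x_4 = 11, the sequence is eventually periodic: after a pre-period of length 4 it cycles with period 7.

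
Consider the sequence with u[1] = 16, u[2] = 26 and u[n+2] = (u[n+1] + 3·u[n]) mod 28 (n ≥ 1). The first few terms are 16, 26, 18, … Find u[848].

18

Computing terms: u[1] = 16, u[2] = 26, u[3] = 18, u[4] = 12, u[5] = 10, u[6] = 18, u[7] = 20, u[8] = 18, u[9] = 22, u[10] = 20, u[11] = 2, u[12] = 6, u[13] = 12, u[14] = 2, u[15] = 10, u[16] = 16, u[17] = 18, u[18] = 10, u[19] = 8, u[20] = 10, u[21] = 6, u[22] = 8, u[23] = 26, u[24] = 22, u[25] = 16, u[26] = 26.
The sequence repeats with period 24.
(848 - 1) mod 24 = 7, so u[848] = u[8] = 18.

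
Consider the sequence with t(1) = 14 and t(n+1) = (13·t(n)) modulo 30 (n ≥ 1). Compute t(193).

t(1) = 14,  t(2) = 2,  t(3) = 26,  t(4) = 8,  t(5) = 14.
The sequence repeats with period 4.
So t(193) = t(1 + ((193-1) mod 4)) = t(1) = 14.

14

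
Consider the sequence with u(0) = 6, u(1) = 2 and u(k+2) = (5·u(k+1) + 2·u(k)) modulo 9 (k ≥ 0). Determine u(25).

Computing terms: u(0) = 6; u(1) = 2; u(2) = 4; u(3) = 6; u(4) = 2.
Since (u(3), u(4)) = (u(0), u(1)) = (6, 2) (two consecutive terms determine the rest), the sequence is periodic with period 3.
So u(25) = u(0 + ((25-0) mod 3)) = u(1) = 2.

2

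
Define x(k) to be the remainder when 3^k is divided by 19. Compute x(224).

6

We have x(0) = 1, x(1) = 3, x(2) = 9, x(3) = 8, x(4) = 5, x(5) = 15, x(6) = 7, x(7) = 2, x(8) = 6, x(9) = 18, x(10) = 16, x(11) = 10, x(12) = 11, x(13) = 14, x(14) = 4, x(15) = 12, x(16) = 17, x(17) = 13, x(18) = 1.
Since x(18) = x(0) = 1, the sequence is periodic with period 18.
(224 - 0) mod 18 = 8, so x(224) = x(8) = 6.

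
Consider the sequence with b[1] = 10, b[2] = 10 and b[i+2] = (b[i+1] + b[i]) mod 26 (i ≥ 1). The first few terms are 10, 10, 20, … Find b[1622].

Computing terms: b[1] = 10; b[2] = 10; b[3] = 20; b[4] = 4; b[5] = 24; b[6] = 2; b[7] = 0; b[8] = 2; b[9] = 2; b[10] = 4; b[11] = 6; b[12] = 10; b[13] = 16; b[14] = 0; b[15] = 16; b[16] = 16; b[17] = 6; b[18] = 22; b[19] = 2; b[20] = 24; b[21] = 0; b[22] = 24; b[23] = 24; b[24] = 22; b[25] = 20; b[26] = 16; b[27] = 10; b[28] = 0; b[29] = 10; b[30] = 10.
Since (b[29], b[30]) = (b[1], b[2]) = (10, 10) (two consecutive terms determine the rest), the sequence is periodic with period 28.
(1622 - 1) mod 28 = 25, so b[1622] = b[26] = 16.

16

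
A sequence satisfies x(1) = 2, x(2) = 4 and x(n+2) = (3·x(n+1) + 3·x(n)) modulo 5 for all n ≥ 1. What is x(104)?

1

Listing terms: x(1) = 2; x(2) = 4; x(3) = 3; x(4) = 1; x(5) = 2; x(6) = 4.
The sequence repeats with period 4.
(104 - 1) mod 4 = 3, so x(104) = x(4) = 1.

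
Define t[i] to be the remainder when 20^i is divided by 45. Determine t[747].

35

Listing terms: t[1] = 20, t[2] = 40, t[3] = 35, t[4] = 25, t[5] = 5, t[6] = 10, t[7] = 20.
The sequence repeats with period 6.
So t[747] = t[1 + ((747-1) mod 6)] = t[3] = 35.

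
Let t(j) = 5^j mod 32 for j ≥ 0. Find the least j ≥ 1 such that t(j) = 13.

7

We have t(0) = 1, t(1) = 5, t(2) = 25, t(3) = 29, t(4) = 17, t(5) = 21, t(6) = 9, t(7) = 13, t(8) = 1.
The sequence repeats with period 8.
The value 13 first appears (with j ≥ 1) at t(7).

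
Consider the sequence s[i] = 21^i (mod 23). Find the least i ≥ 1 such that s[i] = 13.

18

Listing terms: s[0] = 1,  s[1] = 21,  s[2] = 4,  s[3] = 15,  s[4] = 16,  s[5] = 14,  s[6] = 18,  s[7] = 10,  s[8] = 3,  s[9] = 17,  s[10] = 12,  s[11] = 22,  s[12] = 2,  s[13] = 19,  s[14] = 8,  s[15] = 7,  s[16] = 9,  s[17] = 5,  s[18] = 13,  s[19] = 20,  s[20] = 6,  s[21] = 11,  s[22] = 1.
Since s[22] = s[0] = 1, the sequence is periodic with period 22.
The value 13 first appears (with i ≥ 1) at s[18].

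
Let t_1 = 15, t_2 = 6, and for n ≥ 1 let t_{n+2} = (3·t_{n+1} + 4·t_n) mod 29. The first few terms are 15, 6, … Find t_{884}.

6

t_1 = 15,  t_2 = 6,  t_3 = 20,  t_4 = 26,  t_5 = 13,  t_6 = 27,  t_7 = 17,  t_8 = 14,  t_9 = 23,  t_{10} = 9,  t_{11} = 3,  t_{12} = 16,  t_{13} = 2,  t_{14} = 12,  t_{15} = 15,  t_{16} = 6.
The sequence repeats with period 14.
(884 - 1) mod 14 = 1, so t_{884} = t_2 = 6.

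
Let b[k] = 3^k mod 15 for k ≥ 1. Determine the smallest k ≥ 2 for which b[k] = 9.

Listing terms: b[1] = 3, b[2] = 9, b[3] = 12, b[4] = 6, b[5] = 3.
The sequence repeats with period 4.
The value 9 first appears (with k ≥ 2) at b[2].

2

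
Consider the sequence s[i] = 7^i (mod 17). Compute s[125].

We have s[1] = 7, s[2] = 15, s[3] = 3, s[4] = 4, s[5] = 11, s[6] = 9, s[7] = 12, s[8] = 16, s[9] = 10, s[10] = 2, s[11] = 14, s[12] = 13, s[13] = 6, s[14] = 8, s[15] = 5, s[16] = 1, s[17] = 7.
The sequence repeats with period 16.
So s[125] = s[1 + ((125-1) mod 16)] = s[13] = 6.

6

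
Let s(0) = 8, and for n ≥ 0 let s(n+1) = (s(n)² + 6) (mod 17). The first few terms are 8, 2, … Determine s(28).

We have s(0) = 8; s(1) = 2; s(2) = 10; s(3) = 4; s(4) = 5; s(5) = 14; s(6) = 15; s(7) = 10.
Since s(7) = s(2) = 10, the sequence is eventually periodic: after a pre-period of length 2 it cycles with period 5.
For n ≥ 2, s(n) depends only on (n - 2) mod 5. (28 - 2) mod 5 = 1, so s(28) = s(3) = 4.

4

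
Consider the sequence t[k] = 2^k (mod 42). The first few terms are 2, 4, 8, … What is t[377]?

32

Computing terms: t[1] = 2; t[2] = 4; t[3] = 8; t[4] = 16; t[5] = 32; t[6] = 22; t[7] = 2.
Since t[7] = t[1] = 2, the sequence is periodic with period 6.
So t[377] = t[1 + ((377-1) mod 6)] = t[5] = 32.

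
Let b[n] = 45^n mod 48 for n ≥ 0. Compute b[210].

We have b[0] = 1,  b[1] = 45,  b[2] = 9,  b[3] = 21,  b[4] = 33,  b[5] = 45.
Since b[5] = b[1] = 45, the sequence is eventually periodic: after a pre-period of length 1 it cycles with period 4.
For n ≥ 1, b[n] depends only on (n - 1) mod 4. (210 - 1) mod 4 = 1, so b[210] = b[2] = 9.

9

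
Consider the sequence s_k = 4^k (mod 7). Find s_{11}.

s_1 = 4; s_2 = 2; s_3 = 1; s_4 = 4.
The sequence repeats with period 3.
(11 - 1) mod 3 = 1, so s_{11} = s_2 = 2.

2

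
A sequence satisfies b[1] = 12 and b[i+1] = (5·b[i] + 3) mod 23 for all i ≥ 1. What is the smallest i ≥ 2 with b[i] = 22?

b[1] = 12; b[2] = 17; b[3] = 19; b[4] = 6; b[5] = 10; b[6] = 7; b[7] = 15; b[8] = 9; b[9] = 2; b[10] = 13; b[11] = 22; b[12] = 21; b[13] = 16; b[14] = 14; b[15] = 4; b[16] = 0; b[17] = 3; b[18] = 18; b[19] = 1; b[20] = 8; b[21] = 20; b[22] = 11; b[23] = 12.
Since b[23] = b[1] = 12, the sequence is periodic with period 22.
The value 22 first appears (with i ≥ 2) at b[11].

11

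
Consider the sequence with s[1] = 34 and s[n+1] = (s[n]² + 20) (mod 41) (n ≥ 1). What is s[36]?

16

s[1] = 34, s[2] = 28, s[3] = 25, s[4] = 30, s[5] = 18, s[6] = 16, s[7] = 30.
Since s[7] = s[4] = 30, the sequence is eventually periodic: after a pre-period of length 3 it cycles with period 3.
For n ≥ 4, s[n] depends only on (n - 4) mod 3. (36 - 4) mod 3 = 2, so s[36] = s[6] = 16.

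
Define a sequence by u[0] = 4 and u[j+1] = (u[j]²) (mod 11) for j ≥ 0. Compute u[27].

We have u[0] = 4, u[1] = 5, u[2] = 3, u[3] = 9, u[4] = 4.
Since u[4] = u[0] = 4, the sequence is periodic with period 4.
(27 - 0) mod 4 = 3, so u[27] = u[3] = 9.

9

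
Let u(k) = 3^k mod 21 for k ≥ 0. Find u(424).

u(0) = 1,  u(1) = 3,  u(2) = 9,  u(3) = 6,  u(4) = 18,  u(5) = 12,  u(6) = 15,  u(7) = 3.
Since u(7) = u(1) = 3, the sequence is eventually periodic: after a pre-period of length 1 it cycles with period 6.
For k ≥ 1, u(k) depends only on (k - 1) mod 6. (424 - 1) mod 6 = 3, so u(424) = u(4) = 18.

18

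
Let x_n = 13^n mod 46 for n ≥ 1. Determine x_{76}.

We have x_1 = 13,  x_2 = 31,  x_3 = 35,  x_4 = 41,  x_5 = 27,  x_6 = 29,  x_7 = 9,  x_8 = 25,  x_9 = 3,  x_{10} = 39,  x_{11} = 1,  x_{12} = 13.
The sequence repeats with period 11.
(76 - 1) mod 11 = 9, so x_{76} = x_{10} = 39.

39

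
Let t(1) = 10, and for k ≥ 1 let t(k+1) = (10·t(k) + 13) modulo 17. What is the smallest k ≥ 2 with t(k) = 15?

t(1) = 10; t(2) = 11; t(3) = 4; t(4) = 2; t(5) = 16; t(6) = 3; t(7) = 9; t(8) = 1; t(9) = 6; t(10) = 5; t(11) = 12; t(12) = 14; t(13) = 0; t(14) = 13; t(15) = 7; t(16) = 15; t(17) = 10.
Since t(17) = t(1) = 10, the sequence is periodic with period 16.
The value 15 first appears (with k ≥ 2) at t(16).

16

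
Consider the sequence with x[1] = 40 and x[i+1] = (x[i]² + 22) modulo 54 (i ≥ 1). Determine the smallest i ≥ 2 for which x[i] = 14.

Listing terms: x[1] = 40, x[2] = 2, x[3] = 26, x[4] = 50, x[5] = 38, x[6] = 8, x[7] = 32, x[8] = 20, x[9] = 44, x[10] = 14, x[11] = 2.
Since x[11] = x[2] = 2, the sequence is eventually periodic: after a pre-period of length 1 it cycles with period 9.
The value 14 first appears (with i ≥ 2) at x[10].

10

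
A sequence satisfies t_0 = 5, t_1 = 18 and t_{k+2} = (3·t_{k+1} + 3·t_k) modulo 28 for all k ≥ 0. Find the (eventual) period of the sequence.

6

We have t_0 = 5,  t_1 = 18,  t_2 = 13,  t_3 = 9,  t_4 = 10,  t_5 = 1,  t_6 = 5,  t_7 = 18.
The sequence repeats with period 6.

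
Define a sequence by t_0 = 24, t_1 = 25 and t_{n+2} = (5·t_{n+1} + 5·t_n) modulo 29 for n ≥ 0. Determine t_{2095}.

12

We have t_0 = 24, t_1 = 25, t_2 = 13, t_3 = 16, t_4 = 0, t_5 = 22, t_6 = 23, t_7 = 22, t_8 = 22, t_9 = 17, t_{10} = 21, t_{11} = 16, t_{12} = 11, t_{13} = 19, t_{14} = 5, t_{15} = 4, t_{16} = 16, t_{17} = 13, t_{18} = 0, t_{19} = 7, t_{20} = 6, t_{21} = 7, t_{22} = 7, t_{23} = 12, t_{24} = 8, t_{25} = 13, t_{26} = 18, t_{27} = 10, t_{28} = 24, t_{29} = 25.
The sequence repeats with period 28.
So t_{2095} = t_{0 + ((2095-0) mod 28)} = t_{23} = 12.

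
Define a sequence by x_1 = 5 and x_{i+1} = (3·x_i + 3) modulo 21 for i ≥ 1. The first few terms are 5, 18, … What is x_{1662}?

3

Computing terms: x_1 = 5, x_2 = 18, x_3 = 15, x_4 = 6, x_5 = 0, x_6 = 3, x_7 = 12, x_8 = 18.
Since x_8 = x_2 = 18, the sequence is eventually periodic: after a pre-period of length 1 it cycles with period 6.
For i ≥ 2, x_i depends only on (i - 2) mod 6. (1662 - 2) mod 6 = 4, so x_{1662} = x_6 = 3.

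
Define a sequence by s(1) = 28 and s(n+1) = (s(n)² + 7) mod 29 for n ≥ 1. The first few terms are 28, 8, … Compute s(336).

6

Computing terms: s(1) = 28, s(2) = 8, s(3) = 13, s(4) = 2, s(5) = 11, s(6) = 12, s(7) = 6, s(8) = 14, s(9) = 0, s(10) = 7, s(11) = 27, s(12) = 11.
Since s(12) = s(5) = 11, the sequence is eventually periodic: after a pre-period of length 4 it cycles with period 7.
For n ≥ 5, s(n) depends only on (n - 5) mod 7. (336 - 5) mod 7 = 2, so s(336) = s(7) = 6.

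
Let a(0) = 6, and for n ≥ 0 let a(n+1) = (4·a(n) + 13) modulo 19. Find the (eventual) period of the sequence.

a(0) = 6; a(1) = 18; a(2) = 9; a(3) = 11; a(4) = 0; a(5) = 13; a(6) = 8; a(7) = 7; a(8) = 3; a(9) = 6.
Since a(9) = a(0) = 6, the sequence is periodic with period 9.

9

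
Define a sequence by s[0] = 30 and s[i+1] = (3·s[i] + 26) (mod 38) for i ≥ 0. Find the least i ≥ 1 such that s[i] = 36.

8

Listing terms: s[0] = 30,  s[1] = 2,  s[2] = 32,  s[3] = 8,  s[4] = 12,  s[5] = 24,  s[6] = 22,  s[7] = 16,  s[8] = 36,  s[9] = 20,  s[10] = 10,  s[11] = 18,  s[12] = 4,  s[13] = 0,  s[14] = 26,  s[15] = 28,  s[16] = 34,  s[17] = 14,  s[18] = 30.
The sequence repeats with period 18.
The value 36 first appears (with i ≥ 1) at s[8].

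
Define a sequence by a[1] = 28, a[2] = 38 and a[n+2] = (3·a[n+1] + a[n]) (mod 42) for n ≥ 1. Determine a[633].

Computing terms: a[1] = 28, a[2] = 38, a[3] = 16, a[4] = 2, a[5] = 22, a[6] = 26, a[7] = 16, a[8] = 32, a[9] = 28, a[10] = 32, a[11] = 40, a[12] = 26, a[13] = 34, a[14] = 2, a[15] = 40, a[16] = 38, a[17] = 28, a[18] = 38.
Since (a[17], a[18]) = (a[1], a[2]) = (28, 38) (two consecutive terms determine the rest), the sequence is periodic with period 16.
(633 - 1) mod 16 = 8, so a[633] = a[9] = 28.

28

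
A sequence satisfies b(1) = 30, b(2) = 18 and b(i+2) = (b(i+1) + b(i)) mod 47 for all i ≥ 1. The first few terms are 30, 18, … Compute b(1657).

31

Computing terms: b(1) = 30, b(2) = 18, b(3) = 1, b(4) = 19, b(5) = 20, b(6) = 39, b(7) = 12, b(8) = 4, b(9) = 16, b(10) = 20, b(11) = 36, b(12) = 9, b(13) = 45, b(14) = 7, b(15) = 5, b(16) = 12, b(17) = 17, b(18) = 29, b(19) = 46, b(20) = 28, b(21) = 27, b(22) = 8, b(23) = 35, b(24) = 43, b(25) = 31, b(26) = 27, b(27) = 11, b(28) = 38, b(29) = 2, b(30) = 40, b(31) = 42, b(32) = 35, b(33) = 30, b(34) = 18.
The sequence repeats with period 32.
So b(1657) = b(1 + ((1657-1) mod 32)) = b(25) = 31.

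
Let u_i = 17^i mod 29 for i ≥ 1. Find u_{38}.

Computing terms: u_1 = 17, u_2 = 28, u_3 = 12, u_4 = 1, u_5 = 17.
The sequence repeats with period 4.
(38 - 1) mod 4 = 1, so u_{38} = u_2 = 28.

28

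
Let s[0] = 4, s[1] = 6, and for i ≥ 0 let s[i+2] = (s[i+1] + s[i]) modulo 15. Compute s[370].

1

Computing terms: s[0] = 4,  s[1] = 6,  s[2] = 10,  s[3] = 1,  s[4] = 11,  s[5] = 12,  s[6] = 8,  s[7] = 5,  s[8] = 13,  s[9] = 3,  s[10] = 1,  s[11] = 4,  s[12] = 5,  s[13] = 9,  s[14] = 14,  s[15] = 8,  s[16] = 7,  s[17] = 0,  s[18] = 7,  s[19] = 7,  s[20] = 14,  s[21] = 6,  s[22] = 5,  s[23] = 11,  s[24] = 1,  s[25] = 12,  s[26] = 13,  s[27] = 10,  s[28] = 8,  s[29] = 3,  s[30] = 11,  s[31] = 14,  s[32] = 10,  s[33] = 9,  s[34] = 4,  s[35] = 13,  s[36] = 2,  s[37] = 0,  s[38] = 2,  s[39] = 2,  s[40] = 4,  s[41] = 6.
The sequence repeats with period 40.
So s[370] = s[0 + ((370-0) mod 40)] = s[10] = 1.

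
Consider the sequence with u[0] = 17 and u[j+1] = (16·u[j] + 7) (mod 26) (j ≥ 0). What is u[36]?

u[0] = 17,  u[1] = 19,  u[2] = 25,  u[3] = 17.
The sequence repeats with period 3.
(36 - 0) mod 3 = 0, so u[36] = u[0] = 17.

17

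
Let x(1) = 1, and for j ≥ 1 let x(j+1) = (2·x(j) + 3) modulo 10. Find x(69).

Listing terms: x(1) = 1, x(2) = 5, x(3) = 3, x(4) = 9, x(5) = 1.
The sequence repeats with period 4.
So x(69) = x(1 + ((69-1) mod 4)) = x(1) = 1.

1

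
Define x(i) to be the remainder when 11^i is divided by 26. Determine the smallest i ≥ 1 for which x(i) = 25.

6

Listing terms: x(0) = 1, x(1) = 11, x(2) = 17, x(3) = 5, x(4) = 3, x(5) = 7, x(6) = 25, x(7) = 15, x(8) = 9, x(9) = 21, x(10) = 23, x(11) = 19, x(12) = 1.
Since x(12) = x(0) = 1, the sequence is periodic with period 12.
The value 25 first appears (with i ≥ 1) at x(6).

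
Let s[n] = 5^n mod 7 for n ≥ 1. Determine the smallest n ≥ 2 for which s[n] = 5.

7

We have s[1] = 5; s[2] = 4; s[3] = 6; s[4] = 2; s[5] = 3; s[6] = 1; s[7] = 5.
The sequence repeats with period 6.
The value 5 next appears (with n ≥ 2) at s[7].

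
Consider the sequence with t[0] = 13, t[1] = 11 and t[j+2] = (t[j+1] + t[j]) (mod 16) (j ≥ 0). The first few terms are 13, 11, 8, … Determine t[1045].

3

We have t[0] = 13, t[1] = 11, t[2] = 8, t[3] = 3, t[4] = 11, t[5] = 14, t[6] = 9, t[7] = 7, t[8] = 0, t[9] = 7, t[10] = 7, t[11] = 14, t[12] = 5, t[13] = 3, t[14] = 8, t[15] = 11, t[16] = 3, t[17] = 14, t[18] = 1, t[19] = 15, t[20] = 0, t[21] = 15, t[22] = 15, t[23] = 14, t[24] = 13, t[25] = 11.
The sequence repeats with period 24.
So t[1045] = t[0 + ((1045-0) mod 24)] = t[13] = 3.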